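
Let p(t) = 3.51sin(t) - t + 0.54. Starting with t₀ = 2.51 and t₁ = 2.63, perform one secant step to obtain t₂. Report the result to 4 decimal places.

p(2.51) = 0.102413, p(2.63) = -0.371621
t₂ = 2.630000 − (-0.371621)·(2.630000 − 2.510000) / (-0.371621 − 0.102413) = 2.630000 − (-0.044595)/(-0.474034) = 2.535925

2.5359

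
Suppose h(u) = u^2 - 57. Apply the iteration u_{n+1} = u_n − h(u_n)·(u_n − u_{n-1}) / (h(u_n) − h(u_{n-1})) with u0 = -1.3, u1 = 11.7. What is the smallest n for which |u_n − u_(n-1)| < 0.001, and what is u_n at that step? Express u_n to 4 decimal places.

n = 7, u_n = 7.5498

h(-1.3) = -55.310000, h(11.7) = 79.890000
u2 = 11.700000 − 79.890000·(13.000000)/(135.200000) = 4.018269;  |Δ| = 7.681731
h(4.018269) = -40.853512
u3 = 4.018269 − (-40.853512)·(-7.681731)/(-120.743512) = 6.617379;  |Δ| = 2.599110
h(6.617379) = -13.210291
u4 = 6.617379 − (-13.210291)·(2.599110)/(27.643222) = 7.859456;  |Δ| = 1.242077
h(7.859456) = 4.771048
u5 = 7.859456 − 4.771048·(1.242077)/(17.981339) = 7.529892;  |Δ| = 0.329564
h(7.529892) = -0.300732
u6 = 7.529892 − (-0.300732)·(-0.329564)/(-5.071780) = 7.549433;  |Δ| = 0.019542
h(7.549433) = -0.006058
u7 = 7.549433 − (-0.006058)·(0.019542)/(0.294673) = 7.549835;  |Δ| = 0.000402
|u7 − u6| = 0.000402 < 0.001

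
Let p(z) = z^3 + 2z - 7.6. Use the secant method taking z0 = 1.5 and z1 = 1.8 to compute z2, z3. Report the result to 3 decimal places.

p(1.5) = -1.22500, p(1.8) = 1.83200
z2 = 1.80000 − 1.83200·(1.80000 − 1.50000) / (1.83200 − (-1.22500)) = 1.80000 − (0.54960)/(3.05700) = 1.62022
p(1.62022) = -0.10634
z3 = 1.62022 − (-0.10634)·(1.62022 − 1.80000) / (-0.10634 − 1.83200) = 1.62022 − (0.01912)/(-1.93834) = 1.63008

1.620, 1.630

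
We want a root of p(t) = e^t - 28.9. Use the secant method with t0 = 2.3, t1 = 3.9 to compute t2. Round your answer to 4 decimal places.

p(2.3) = -18.925818, p(3.9) = 20.502449
t2 = 3.900000 − 20.502449·(3.900000 − 2.300000) / (20.502449 − (-18.925818)) = 3.900000 − (32.803919)/(39.428267) = 3.068010

3.0680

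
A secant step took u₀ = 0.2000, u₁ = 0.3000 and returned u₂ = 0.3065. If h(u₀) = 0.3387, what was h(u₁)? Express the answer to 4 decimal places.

The secant line through (0.2000, 0.3387) and (0.3000, h(u₁)) crosses zero at u₂ = 0.3065.
So (0.2000, 0.3387), (0.3000, h(u₁)), (0.3065, 0) are collinear:
h(u₁) = 0.3387 · (0.3000 − 0.3065) / (0.2000 − 0.3065) = 0.3387 · (-0.006500)/(-0.106500) = 0.020672

0.0207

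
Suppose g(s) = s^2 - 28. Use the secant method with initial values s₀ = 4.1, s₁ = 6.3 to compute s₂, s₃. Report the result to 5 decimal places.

g(4.1) = -11.1900000, g(6.3) = 11.6900000
s₂ = 6.3000000 − 11.6900000·(6.3000000 − 4.1000000) / (11.6900000 − (-11.1900000)) = 6.3000000 − (25.7180000)/(22.8800000) = 5.1759615
g(5.1759615) = -1.2094222
s₃ = 5.1759615 − (-1.2094222)·(5.1759615 − 6.3000000) / (-1.2094222 − 11.6900000) = 5.1759615 − (1.3594370)/(-12.8994222) = 5.2813490

5.17596, 5.28135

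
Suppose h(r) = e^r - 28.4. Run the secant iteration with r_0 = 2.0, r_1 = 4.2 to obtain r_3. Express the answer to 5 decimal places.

h(2.0) = -21.0109439, h(4.2) = 38.2863310
r_2 = 4.2000000 − 38.2863310·(4.2000000 − 2.0000000) / (38.2863310 − (-21.0109439)) = 4.2000000 − (84.2299283)/(59.2972749) = 2.7795312
h(2.7795312) = -12.2885337
r_3 = 2.7795312 − (-12.2885337)·(2.7795312 − 4.2000000) / (-12.2885337 − 38.2863310) = 2.7795312 − (17.4554786)/(-50.5748647) = 3.1246726

3.12467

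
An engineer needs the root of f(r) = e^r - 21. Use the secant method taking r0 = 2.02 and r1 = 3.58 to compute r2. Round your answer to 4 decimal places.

2.7611

f(2.02) = -13.461675, f(3.58) = 14.873541
r2 = 3.580000 − 14.873541·(3.580000 − 2.020000) / (14.873541 − (-13.461675)) = 3.580000 − (23.202724)/(28.335216) = 2.761135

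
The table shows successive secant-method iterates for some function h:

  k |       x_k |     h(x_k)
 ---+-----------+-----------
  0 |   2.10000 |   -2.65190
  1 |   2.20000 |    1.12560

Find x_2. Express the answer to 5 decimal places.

2.17020

x_2 = 2.20000 − 1.12560·(2.20000 − 2.10000) / (1.12560 − (-2.65190))
   = 2.20000 − (0.1125600)/(3.7775000) = 2.1702025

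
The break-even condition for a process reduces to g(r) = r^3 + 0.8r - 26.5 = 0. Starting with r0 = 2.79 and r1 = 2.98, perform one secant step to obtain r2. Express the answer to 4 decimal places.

2.8889

g(2.79) = -2.550361, g(2.98) = 2.347592
r2 = 2.980000 − 2.347592·(2.980000 − 2.790000) / (2.347592 − (-2.550361)) = 2.980000 − (0.446042)/(4.897953) = 2.888933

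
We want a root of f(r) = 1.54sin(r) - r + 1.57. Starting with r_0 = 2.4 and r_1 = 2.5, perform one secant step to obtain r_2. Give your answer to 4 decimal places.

f(2.4) = 0.210213, f(2.5) = -0.008353
r_2 = 2.500000 − (-0.008353)·(2.500000 − 2.400000) / (-0.008353 − 0.210213) = 2.500000 − (-0.000835)/(-0.218566) = 2.496178

2.4962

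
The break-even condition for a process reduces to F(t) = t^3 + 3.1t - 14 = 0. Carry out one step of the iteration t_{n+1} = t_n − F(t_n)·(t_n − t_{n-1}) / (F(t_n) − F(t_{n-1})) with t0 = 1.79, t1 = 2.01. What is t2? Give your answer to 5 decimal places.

1.98478

F(1.79) = -2.7156610, F(2.01) = 0.3516010
t2 = 2.0100000 − 0.3516010·(2.0100000 − 1.7900000) / (0.3516010 − (-2.7156610)) = 2.0100000 − (0.0773522)/(3.0672620) = 1.9847813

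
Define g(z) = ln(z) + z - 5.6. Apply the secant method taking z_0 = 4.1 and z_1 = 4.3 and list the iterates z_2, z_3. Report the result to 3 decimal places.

4.172, 4.172

g(4.1) = -0.08901, g(4.3) = 0.15862
z_2 = 4.30000 − 0.15862·(4.30000 − 4.10000) / (0.15862 − (-0.08901)) = 4.30000 − (0.03172)/(0.24763) = 4.17189
g(4.17189) = 0.00026
z_3 = 4.17189 − 0.00026·(4.17189 − 4.30000) / (0.00026 − 0.15862) = 4.17189 − (-0.00003)/(-0.15835) = 4.17168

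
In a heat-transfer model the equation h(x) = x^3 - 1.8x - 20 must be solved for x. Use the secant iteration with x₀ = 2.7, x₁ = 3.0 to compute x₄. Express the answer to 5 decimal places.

h(2.7) = -5.1770000, h(3.0) = 1.6000000
x₂ = 3.0000000 − 1.6000000·(3.0000000 − 2.7000000) / (1.6000000 − (-5.1770000)) = 3.0000000 − (0.4800000)/(6.7770000) = 2.9291722
h(2.9291722) = -0.1400667
x₃ = 2.9291722 − (-0.1400667)·(2.9291722 − 3.0000000) / (-0.1400667 − 1.6000000) = 2.9291722 − (0.0099206)/(-1.7400667) = 2.9348735
h(2.9348735) = -0.0032913
x₄ = 2.9348735 − (-0.0032913)·(2.9348735 − 2.9291722) / (-0.0032913 − (-0.1400667)) = 2.9348735 − (-0.0000188)/(0.1367754) = 2.9350107

2.93501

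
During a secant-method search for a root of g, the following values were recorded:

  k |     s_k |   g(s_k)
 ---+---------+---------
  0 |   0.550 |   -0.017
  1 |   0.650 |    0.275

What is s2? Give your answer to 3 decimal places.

0.556

s2 = 0.650 − 0.275·(0.650 − 0.550) / (0.275 − (-0.017))
   = 0.650 − (0.02750)/(0.29200) = 0.55582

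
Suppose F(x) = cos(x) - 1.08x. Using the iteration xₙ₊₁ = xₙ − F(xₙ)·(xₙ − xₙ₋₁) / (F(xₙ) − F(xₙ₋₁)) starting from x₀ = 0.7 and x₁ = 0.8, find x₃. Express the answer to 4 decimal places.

F(0.7) = 0.008842, F(0.8) = -0.167293
x₂ = 0.800000 − (-0.167293)·(0.800000 − 0.700000) / (-0.167293 − 0.008842) = 0.800000 − (-0.016729)/(-0.176135) = 0.705020
F(0.705020) = 0.000177
x₃ = 0.705020 − 0.000177·(0.705020 − 0.800000) / (0.000177 − (-0.167293)) = 0.705020 − (-0.000017)/(0.167470) = 0.705120

0.7051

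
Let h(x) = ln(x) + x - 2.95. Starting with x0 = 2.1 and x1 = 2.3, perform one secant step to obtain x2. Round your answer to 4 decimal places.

h(2.1) = -0.108063, h(2.3) = 0.182909
x2 = 2.300000 − 0.182909·(2.300000 − 2.100000) / (0.182909 − (-0.108063)) = 2.300000 − (0.036582)/(0.290972) = 2.174277

2.1743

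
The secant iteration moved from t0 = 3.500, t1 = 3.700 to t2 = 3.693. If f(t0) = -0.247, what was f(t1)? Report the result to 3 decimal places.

0.009

The secant line through (3.500, -0.247) and (3.700, f(t1)) crosses zero at t2 = 3.693.
So (3.500, -0.247), (3.700, f(t1)), (3.693, 0) are collinear:
f(t1) = -0.247 · (3.700 − 3.693) / (3.500 − 3.693) = -0.247 · (0.00700)/(-0.19300) = 0.00896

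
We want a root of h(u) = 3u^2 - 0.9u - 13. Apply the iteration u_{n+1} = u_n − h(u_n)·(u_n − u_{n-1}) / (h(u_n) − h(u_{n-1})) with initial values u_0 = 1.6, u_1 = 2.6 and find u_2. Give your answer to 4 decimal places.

h(1.6) = -6.760000, h(2.6) = 4.940000
u_2 = 2.600000 − 4.940000·(2.600000 − 1.600000) / (4.940000 − (-6.760000)) = 2.600000 − (4.940000)/(11.700000) = 2.177778

2.1778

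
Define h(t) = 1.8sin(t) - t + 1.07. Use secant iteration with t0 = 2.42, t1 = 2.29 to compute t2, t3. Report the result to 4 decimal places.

h(2.42) = -0.160954, h(2.29) = 0.134195
t2 = 2.290000 − 0.134195·(2.290000 − 2.420000) / (0.134195 − (-0.160954)) = 2.290000 − (-0.017445)/(0.295149) = 2.349107
h(2.349107) = 0.002674
t3 = 2.349107 − 0.002674·(2.349107 − 2.290000) / (0.002674 − 0.134195) = 2.349107 − (0.000158)/(-0.131521) = 2.350309

2.3491, 2.3503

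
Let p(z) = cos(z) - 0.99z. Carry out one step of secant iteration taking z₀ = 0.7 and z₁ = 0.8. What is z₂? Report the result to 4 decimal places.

p(0.7) = 0.071842, p(0.8) = -0.095293
z₂ = 0.800000 − (-0.095293)·(0.800000 − 0.700000) / (-0.095293 − 0.071842) = 0.800000 − (-0.009529)/(-0.167135) = 0.742984

0.7430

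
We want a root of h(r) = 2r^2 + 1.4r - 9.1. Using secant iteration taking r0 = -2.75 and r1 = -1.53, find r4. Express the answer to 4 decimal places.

h(-2.75) = 2.175000, h(-1.53) = -6.560200
r2 = -1.530000 − (-6.560200)·(-1.530000 − (-2.750000)) / (-6.560200 − 2.175000) = -1.530000 − (-8.003444)/(-8.735200) = -2.446229
h(-2.446229) = -0.556648
r3 = -2.446229 − (-0.556648)·(-2.446229 − (-1.530000)) / (-0.556648 − (-6.560200)) = -2.446229 − (0.510017)/(6.003552) = -2.531182
h(-2.531182) = 0.170106
r4 = -2.531182 − 0.170106·(-2.531182 − (-2.446229)) / (0.170106 − (-0.556648)) = -2.531182 − (-0.014451)/(0.726753) = -2.511297

-2.5113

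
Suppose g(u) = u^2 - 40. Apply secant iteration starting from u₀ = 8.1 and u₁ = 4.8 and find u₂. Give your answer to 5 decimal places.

g(8.1) = 25.6100000, g(4.8) = -16.9600000
u₂ = 4.8000000 − (-16.9600000)·(4.8000000 − 8.1000000) / (-16.9600000 − 25.6100000) = 4.8000000 − (55.9680000)/(-42.5700000) = 6.1147287

6.11473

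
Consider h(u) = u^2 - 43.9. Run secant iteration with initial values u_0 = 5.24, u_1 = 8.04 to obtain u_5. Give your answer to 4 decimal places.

h(5.24) = -16.442400, h(8.04) = 20.741600
u_2 = 8.040000 − 20.741600·(8.040000 − 5.240000) / (20.741600 − (-16.442400)) = 8.040000 − (58.076480)/(37.184000) = 6.478133
h(6.478133) = -1.933799
u_3 = 6.478133 − (-1.933799)·(6.478133 − 8.040000) / (-1.933799 − 20.741600) = 6.478133 − (3.020338)/(-22.675399) = 6.611331
h(6.611331) = -0.190297
u_4 = 6.611331 − (-0.190297)·(6.611331 − 6.478133) / (-0.190297 − (-1.933799)) = 6.611331 − (-0.025347)/(1.743502) = 6.625870
h(6.625870) = 0.002148
u_5 = 6.625870 − 0.002148·(6.625870 − 6.611331) / (0.002148 − (-0.190297)) = 6.625870 − (0.000031)/(0.192445) = 6.625707

6.6257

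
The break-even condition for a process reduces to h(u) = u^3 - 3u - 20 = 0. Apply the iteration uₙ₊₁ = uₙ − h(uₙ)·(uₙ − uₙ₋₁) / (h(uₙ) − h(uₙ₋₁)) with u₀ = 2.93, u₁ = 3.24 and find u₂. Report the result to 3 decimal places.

3.072

h(2.93) = -3.63624, h(3.24) = 4.29222
u₂ = 3.24000 − 4.29222·(3.24000 − 2.93000) / (4.29222 − (-3.63624)) = 3.24000 − (1.33059)/(7.92847) = 3.07218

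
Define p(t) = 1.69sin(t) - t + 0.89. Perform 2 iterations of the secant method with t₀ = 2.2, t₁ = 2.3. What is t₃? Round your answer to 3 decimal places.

2.228

p(2.2) = 0.05636, p(2.3) = -0.14976
t₂ = 2.30000 − (-0.14976)·(2.30000 − 2.20000) / (-0.14976 − 0.05636) = 2.30000 − (-0.01498)/(-0.20612) = 2.22734
p(2.22734) = 0.00131
t₃ = 2.22734 − 0.00131·(2.22734 − 2.30000) / (0.00131 − (-0.14976)) = 2.22734 − (-0.00010)/(0.15107) = 2.22798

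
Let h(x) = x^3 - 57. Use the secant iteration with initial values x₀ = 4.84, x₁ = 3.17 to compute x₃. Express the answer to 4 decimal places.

h(4.84) = 56.379904, h(3.17) = -25.144987
x₂ = 3.170000 − (-25.144987)·(3.170000 − 4.840000) / (-25.144987 − 56.379904) = 3.170000 − (41.992128)/(-81.524891) = 3.685084
h(3.685084) = -6.957153
x₃ = 3.685084 − (-6.957153)·(3.685084 − 3.170000) / (-6.957153 − (-25.144987)) = 3.685084 − (-3.583515)/(18.187834) = 3.882112

3.8821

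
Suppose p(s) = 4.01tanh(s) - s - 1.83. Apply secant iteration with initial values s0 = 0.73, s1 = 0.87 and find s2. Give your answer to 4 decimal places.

p(0.73) = -0.061508, p(0.87) = 0.112510
s2 = 0.870000 − 0.112510·(0.870000 − 0.730000) / (0.112510 − (-0.061508)) = 0.870000 − (0.015751)/(0.174018) = 0.779484

0.7795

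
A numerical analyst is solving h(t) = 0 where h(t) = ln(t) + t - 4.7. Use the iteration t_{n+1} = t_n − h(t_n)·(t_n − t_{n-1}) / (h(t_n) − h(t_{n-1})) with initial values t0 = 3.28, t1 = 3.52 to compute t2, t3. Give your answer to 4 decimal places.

h(3.28) = -0.232157, h(3.52) = 0.078461
t2 = 3.520000 − 0.078461·(3.520000 − 3.280000) / (0.078461 − (-0.232157)) = 3.520000 − (0.018831)/(0.310618) = 3.459377
h(3.459377) = 0.000465
t3 = 3.459377 − 0.000465·(3.459377 − 3.520000) / (0.000465 − 0.078461) = 3.459377 − (-0.000028)/(-0.077996) = 3.459015

3.4594, 3.4590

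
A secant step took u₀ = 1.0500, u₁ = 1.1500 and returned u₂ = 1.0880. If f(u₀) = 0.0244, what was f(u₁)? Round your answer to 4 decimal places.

-0.0398

The secant line through (1.0500, 0.0244) and (1.1500, f(u₁)) crosses zero at u₂ = 1.0880.
So (1.0500, 0.0244), (1.1500, f(u₁)), (1.0880, 0) are collinear:
f(u₁) = 0.0244 · (1.1500 − 1.0880) / (1.0500 − 1.0880) = 0.0244 · (0.062000)/(-0.038000) = -0.039811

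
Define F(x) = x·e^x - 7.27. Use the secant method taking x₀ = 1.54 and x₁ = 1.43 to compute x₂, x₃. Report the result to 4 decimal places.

F(1.54) = -0.086531, F(1.43) = -1.294460
x₂ = 1.430000 − (-1.294460)·(1.430000 − 1.540000) / (-1.294460 − (-0.086531)) = 1.430000 − (0.142391)/(-1.207929) = 1.547880
F(1.547880) = 0.007345
x₃ = 1.547880 − 0.007345·(1.547880 − 1.430000) / (0.007345 − (-1.294460)) = 1.547880 − (0.000866)/(1.301806) = 1.547215

1.5479, 1.5472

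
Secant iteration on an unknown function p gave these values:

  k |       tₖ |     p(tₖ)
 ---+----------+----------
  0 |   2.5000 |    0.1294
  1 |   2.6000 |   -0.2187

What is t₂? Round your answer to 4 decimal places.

t₂ = 2.6000 − (-0.2187)·(2.6000 − 2.5000) / (-0.2187 − 0.1294)
   = 2.6000 − (-0.021870)/(-0.348100) = 2.537173

2.5372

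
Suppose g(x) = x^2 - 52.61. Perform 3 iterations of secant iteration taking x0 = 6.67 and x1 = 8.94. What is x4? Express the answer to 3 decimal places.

g(6.67) = -8.12110, g(8.94) = 27.31360
x2 = 8.94000 − 27.31360·(8.94000 − 6.67000) / (27.31360 − (-8.12110)) = 8.94000 − (62.00187)/(35.43470) = 7.19025
g(7.19025) = -0.91031
x3 = 7.19025 − (-0.91031)·(7.19025 − 8.94000) / (-0.91031 − 27.31360) = 7.19025 − (1.59281)/(-28.22391) = 7.24668
g(7.24668) = -0.09556
x4 = 7.24668 − (-0.09556)·(7.24668 − 7.19025) / (-0.09556 − (-0.91031)) = 7.24668 − (-0.00539)/(0.81475) = 7.25330

7.253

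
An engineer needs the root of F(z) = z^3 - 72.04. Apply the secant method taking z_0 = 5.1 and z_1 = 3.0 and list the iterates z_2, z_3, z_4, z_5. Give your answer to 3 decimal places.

F(5.1) = 60.61100, F(3.0) = -45.04000
z_2 = 3.00000 − (-45.04000)·(3.00000 − 5.10000) / (-45.04000 − 60.61100) = 3.00000 − (94.58400)/(-105.65100) = 3.89525
F(3.89525) = -12.93750
z_3 = 3.89525 − (-12.93750)·(3.89525 − 3.00000) / (-12.93750 − (-45.04000)) = 3.89525 − (-11.58229)/(32.10250) = 4.25604
F(4.25604) = 5.05341
z_4 = 4.25604 − 5.05341·(4.25604 − 3.89525) / (5.05341 − (-12.93750)) = 4.25604 − (1.82322)/(17.99091) = 4.15470
F(4.15470) = -0.32356
z_5 = 4.15470 − (-0.32356)·(4.15470 − 4.25604) / (-0.32356 − 5.05341) = 4.15470 − (0.03279)/(-5.37697) = 4.16080

3.895, 4.256, 4.155, 4.161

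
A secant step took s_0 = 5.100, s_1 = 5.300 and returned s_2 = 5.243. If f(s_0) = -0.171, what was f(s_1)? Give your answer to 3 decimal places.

0.068

The secant line through (5.100, -0.171) and (5.300, f(s_1)) crosses zero at s_2 = 5.243.
So (5.100, -0.171), (5.300, f(s_1)), (5.243, 0) are collinear:
f(s_1) = -0.171 · (5.300 − 5.243) / (5.100 − 5.243) = -0.171 · (0.05700)/(-0.14300) = 0.06816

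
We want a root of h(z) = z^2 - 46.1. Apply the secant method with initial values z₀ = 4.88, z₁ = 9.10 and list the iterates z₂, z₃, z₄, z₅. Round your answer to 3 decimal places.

6.474, 6.743, 6.791, 6.790

h(4.88) = -22.28560, h(9.10) = 36.71000
z₂ = 9.10000 − 36.71000·(9.10000 − 4.88000) / (36.71000 − (-22.28560)) = 9.10000 − (154.91620)/(58.99560) = 6.47411
h(6.47411) = -4.18595
z₃ = 6.47411 − (-4.18595)·(6.47411 − 9.10000) / (-4.18595 − 36.71000) = 6.47411 − (10.99187)/(-40.89595) = 6.74288
h(6.74288) = -0.63354
z₄ = 6.74288 − (-0.63354)·(6.74288 − 6.47411) / (-0.63354 − (-4.18595)) = 6.74288 − (-0.17028)/(3.55242) = 6.79082
h(6.79082) = 0.01518
z₅ = 6.79082 − 0.01518·(6.79082 − 6.74288) / (0.01518 − (-0.63354)) = 6.79082 − (0.00073)/(0.64872) = 6.78969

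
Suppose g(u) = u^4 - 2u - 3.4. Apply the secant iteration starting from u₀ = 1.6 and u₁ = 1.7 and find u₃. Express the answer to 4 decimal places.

1.6032

g(1.6) = -0.046400, g(1.7) = 1.552100
u₂ = 1.700000 − 1.552100·(1.700000 − 1.600000) / (1.552100 − (-0.046400)) = 1.700000 − (0.155210)/(1.598500) = 1.602903
g(1.602903) = -0.004518
u₃ = 1.602903 − (-0.004518)·(1.602903 − 1.700000) / (-0.004518 − 1.552100) = 1.602903 − (0.000439)/(-1.556618) = 1.603185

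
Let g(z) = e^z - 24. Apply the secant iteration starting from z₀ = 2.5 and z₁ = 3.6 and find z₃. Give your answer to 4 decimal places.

g(2.5) = -11.817506, g(3.6) = 12.598234
z₂ = 3.600000 − 12.598234·(3.600000 − 2.500000) / (12.598234 − (-11.817506)) = 3.600000 − (13.858058)/(24.415740) = 3.032413
g(3.032413) = -3.252766
z₃ = 3.032413 − (-3.252766)·(3.032413 − 3.600000) / (-3.252766 − 12.598234) = 3.032413 − (1.846228)/(-15.851000) = 3.148887

3.1489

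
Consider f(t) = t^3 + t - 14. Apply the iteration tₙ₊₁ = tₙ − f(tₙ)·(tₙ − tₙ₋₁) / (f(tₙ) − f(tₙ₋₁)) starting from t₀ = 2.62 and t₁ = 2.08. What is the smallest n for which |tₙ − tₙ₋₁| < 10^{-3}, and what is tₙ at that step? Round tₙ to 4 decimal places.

n = 5, tₙ = 2.2720

f(2.62) = 6.604728, f(2.08) = -2.921088
t₂ = 2.080000 − (-2.921088)·(-0.540000)/(-9.525816) = 2.245591;  |Δ| = 0.165591
f(2.245591) = -0.430618
t₃ = 2.245591 − (-0.430618)·(0.165591)/(2.490470) = 2.274222;  |Δ| = 0.028632
f(2.274222) = 0.036701
t₄ = 2.274222 − 0.036701·(0.028632)/(0.467319) = 2.271974;  |Δ| = 0.002249
f(2.271974) = -0.000403
t₅ = 2.271974 − (-0.000403)·(-0.002249)/(-0.037104) = 2.271998;  |Δ| = 0.000024
|t₅ − t₄| = 0.000024 < 10^{-3}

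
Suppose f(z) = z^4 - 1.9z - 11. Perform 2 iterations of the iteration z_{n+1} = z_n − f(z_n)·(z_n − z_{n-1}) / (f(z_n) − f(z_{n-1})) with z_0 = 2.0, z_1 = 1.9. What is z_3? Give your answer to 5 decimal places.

f(2.0) = 1.2000000, f(1.9) = -1.5779000
z_2 = 1.9000000 − (-1.5779000)·(1.9000000 − 2.0000000) / (-1.5779000 − 1.2000000) = 1.9000000 − (0.1577900)/(-2.7779000) = 1.9568019
f(1.9568019) = -0.0561184
z_3 = 1.9568019 − (-0.0561184)·(1.9568019 − 1.9000000) / (-0.0561184 − (-1.5779000)) = 1.9568019 − (-0.0031876)/(1.5217816) = 1.9588966

1.95890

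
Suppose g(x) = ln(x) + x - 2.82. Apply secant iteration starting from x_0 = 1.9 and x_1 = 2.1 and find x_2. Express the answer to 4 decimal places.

g(1.9) = -0.278146, g(2.1) = 0.021937
x_2 = 2.100000 − 0.021937·(2.100000 − 1.900000) / (0.021937 − (-0.278146)) = 2.100000 − (0.004387)/(0.300083) = 2.085379

2.0854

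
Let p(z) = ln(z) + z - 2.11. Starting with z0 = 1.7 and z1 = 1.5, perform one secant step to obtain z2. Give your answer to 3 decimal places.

1.626

p(1.7) = 0.12063, p(1.5) = -0.20453
z2 = 1.50000 − (-0.20453)·(1.50000 − 1.70000) / (-0.20453 − 0.12063) = 1.50000 − (0.04091)/(-0.32516) = 1.62580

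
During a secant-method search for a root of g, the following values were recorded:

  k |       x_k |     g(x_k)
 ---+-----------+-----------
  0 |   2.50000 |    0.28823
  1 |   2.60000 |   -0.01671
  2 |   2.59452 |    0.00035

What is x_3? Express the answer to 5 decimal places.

2.59463

x_3 = 2.59452 − 0.00035·(2.59452 − 2.60000) / (0.00035 − (-0.01671))
   = 2.59452 − (-0.0000019)/(0.0170600) = 2.5946324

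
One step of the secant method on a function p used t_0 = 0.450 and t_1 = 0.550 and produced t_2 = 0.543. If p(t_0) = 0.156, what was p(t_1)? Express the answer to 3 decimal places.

The secant line through (0.450, 0.156) and (0.550, p(t_1)) crosses zero at t_2 = 0.543.
So (0.450, 0.156), (0.550, p(t_1)), (0.543, 0) are collinear:
p(t_1) = 0.156 · (0.550 − 0.543) / (0.450 − 0.543) = 0.156 · (0.00700)/(-0.09300) = -0.01174

-0.012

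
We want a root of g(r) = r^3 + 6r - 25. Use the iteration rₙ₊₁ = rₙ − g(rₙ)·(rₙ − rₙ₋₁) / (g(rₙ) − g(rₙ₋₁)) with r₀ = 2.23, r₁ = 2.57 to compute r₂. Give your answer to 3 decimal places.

2.253

g(2.23) = -0.53043, g(2.57) = 7.39459
r₂ = 2.57000 − 7.39459·(2.57000 − 2.23000) / (7.39459 − (-0.53043)) = 2.57000 − (2.51416)/(7.92503) = 2.25276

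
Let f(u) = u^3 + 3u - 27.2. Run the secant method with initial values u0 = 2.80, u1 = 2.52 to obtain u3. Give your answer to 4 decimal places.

f(2.80) = 3.152000, f(2.52) = -3.636992
u2 = 2.520000 − (-3.636992)·(2.520000 − 2.800000) / (-3.636992 − 3.152000) = 2.520000 − (1.018358)/(-6.788992) = 2.670001
f(2.670001) = -0.155805
u3 = 2.670001 − (-0.155805)·(2.670001 − 2.520000) / (-0.155805 − (-3.636992)) = 2.670001 − (-0.023371)/(3.481187) = 2.676715

2.6767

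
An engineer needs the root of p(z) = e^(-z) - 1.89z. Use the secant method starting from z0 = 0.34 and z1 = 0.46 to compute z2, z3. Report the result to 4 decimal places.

0.3670, 0.3667

p(0.34) = 0.069170, p(0.46) = -0.238116
z2 = 0.460000 − (-0.238116)·(0.460000 − 0.340000) / (-0.238116 − 0.069170) = 0.460000 − (-0.028574)/(-0.307287) = 0.367012
p(0.367012) = -0.000851
z3 = 0.367012 − (-0.000851)·(0.367012 − 0.460000) / (-0.000851 − (-0.238116)) = 0.367012 − (0.000079)/(0.237265) = 0.366678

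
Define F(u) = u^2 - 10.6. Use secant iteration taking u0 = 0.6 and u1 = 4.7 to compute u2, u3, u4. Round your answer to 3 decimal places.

F(0.6) = -10.24000, F(4.7) = 11.49000
u2 = 4.70000 − 11.49000·(4.70000 − 0.60000) / (11.49000 − (-10.24000)) = 4.70000 − (47.10900)/(21.73000) = 2.53208
F(2.53208) = -4.18859
u3 = 2.53208 − (-4.18859)·(2.53208 − 4.70000) / (-4.18859 − 11.49000) = 2.53208 − (9.08056)/(-15.67859) = 3.11124
F(3.11124) = -0.92016
u4 = 3.11124 − (-0.92016)·(3.11124 − 2.53208) / (-0.92016 − (-4.18859)) = 3.11124 − (-0.53293)/(3.26844) = 3.27430

2.532, 3.111, 3.274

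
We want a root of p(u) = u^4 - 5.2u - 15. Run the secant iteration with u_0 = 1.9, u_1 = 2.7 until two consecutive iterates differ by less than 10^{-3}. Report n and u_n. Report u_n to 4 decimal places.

p(1.9) = -11.847900, p(2.7) = 24.104100
u_2 = 2.700000 − 24.104100·(0.800000)/(35.952000) = 2.163638;  |Δ| = 0.536362
p(2.163638) = -4.336066
u_3 = 2.163638 − (-4.336066)·(-0.536362)/(-28.440166) = 2.245413;  |Δ| = 0.081775
p(2.245413) = -1.255583
u_4 = 2.245413 − (-1.255583)·(0.081775)/(3.080483) = 2.278744;  |Δ| = 0.033331
p(2.278744) = 0.114412
u_5 = 2.278744 − 0.114412·(0.033331)/(1.369995) = 2.275961;  |Δ| = 0.002784
p(2.275961) = -0.002621
u_6 = 2.275961 − (-0.002621)·(-0.002784)/(-0.117034) = 2.276023;  |Δ| = 0.000062
|u_6 − u_5| = 0.000062 < 10^{-3}

n = 6, u_n = 2.2760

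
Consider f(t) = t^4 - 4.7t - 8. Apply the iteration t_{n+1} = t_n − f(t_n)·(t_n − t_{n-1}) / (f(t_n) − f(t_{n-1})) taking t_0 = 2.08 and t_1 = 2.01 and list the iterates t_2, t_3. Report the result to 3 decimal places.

2.048, 2.049

f(2.08) = 0.94174, f(2.01) = -1.12459
t_2 = 2.01000 − (-1.12459)·(2.01000 − 2.08000) / (-1.12459 − 0.94174) = 2.01000 − (0.07872)/(-2.06633) = 2.04810
f(2.04810) = -0.03053
t_3 = 2.04810 − (-0.03053)·(2.04810 − 2.01000) / (-0.03053 − (-1.12459)) = 2.04810 − (-0.00116)/(1.09406) = 2.04916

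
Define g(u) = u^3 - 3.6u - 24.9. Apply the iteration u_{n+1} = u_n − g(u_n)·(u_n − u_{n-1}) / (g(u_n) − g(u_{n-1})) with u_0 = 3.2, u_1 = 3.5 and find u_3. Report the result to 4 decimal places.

g(3.2) = -3.652000, g(3.5) = 5.375000
u_2 = 3.500000 − 5.375000·(3.500000 − 3.200000) / (5.375000 − (-3.652000)) = 3.500000 − (1.612500)/(9.027000) = 3.321369
g(3.321369) = -0.217266
u_3 = 3.321369 − (-0.217266)·(3.321369 − 3.500000) / (-0.217266 − 5.375000) = 3.321369 − (0.038810)/(-5.592266) = 3.328309

3.3283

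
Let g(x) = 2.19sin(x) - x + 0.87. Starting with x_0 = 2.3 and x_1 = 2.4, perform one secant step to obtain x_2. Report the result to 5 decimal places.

2.38001

g(2.3) = 0.2030944, g(2.4) = -0.0507356
x_2 = 2.4000000 − (-0.0507356)·(2.4000000 − 2.3000000) / (-0.0507356 − 0.2030944) = 2.4000000 − (-0.0050736)/(-0.2538300) = 2.3800120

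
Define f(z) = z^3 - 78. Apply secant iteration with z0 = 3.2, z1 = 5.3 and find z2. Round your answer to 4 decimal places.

4.0181

f(3.2) = -45.232000, f(5.3) = 70.877000
z2 = 5.300000 − 70.877000·(5.300000 − 3.200000) / (70.877000 − (-45.232000)) = 5.300000 − (148.841700)/(116.109000) = 4.018086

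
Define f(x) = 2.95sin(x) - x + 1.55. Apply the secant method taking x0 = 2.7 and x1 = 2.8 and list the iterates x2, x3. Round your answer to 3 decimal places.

2.730, 2.730

f(2.7) = 0.11077, f(2.8) = -0.26178
x2 = 2.80000 − (-0.26178)·(2.80000 − 2.70000) / (-0.26178 − 0.11077) = 2.80000 − (-0.02618)/(-0.37256) = 2.72973
f(2.72973) = 0.00120
x3 = 2.72973 − 0.00120·(2.72973 − 2.80000) / (0.00120 − (-0.26178)) = 2.72973 − (-0.00008)/(0.26298) = 2.73005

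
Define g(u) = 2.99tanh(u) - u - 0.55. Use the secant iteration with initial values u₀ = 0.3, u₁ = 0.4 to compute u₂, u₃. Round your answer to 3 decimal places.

g(0.3) = 0.02102, g(0.4) = 0.18605
u₂ = 0.40000 − 0.18605·(0.40000 − 0.30000) / (0.18605 − 0.02102) = 0.40000 − (0.01860)/(0.16502) = 0.28726
g(0.28726) = -0.00122
u₃ = 0.28726 − (-0.00122)·(0.28726 − 0.40000) / (-0.00122 − 0.18605) = 0.28726 − (0.00014)/(-0.18727) = 0.28800

0.287, 0.288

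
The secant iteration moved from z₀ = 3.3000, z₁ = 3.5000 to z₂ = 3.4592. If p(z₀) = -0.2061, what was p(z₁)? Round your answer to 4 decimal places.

The secant line through (3.3000, -0.2061) and (3.5000, p(z₁)) crosses zero at z₂ = 3.4592.
So (3.3000, -0.2061), (3.5000, p(z₁)), (3.4592, 0) are collinear:
p(z₁) = -0.2061 · (3.5000 − 3.4592) / (3.3000 − 3.4592) = -0.2061 · (0.040800)/(-0.159200) = 0.052820

0.0528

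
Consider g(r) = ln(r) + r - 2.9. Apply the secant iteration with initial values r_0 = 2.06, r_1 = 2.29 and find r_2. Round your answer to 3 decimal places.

2.140

g(2.06) = -0.11729, g(2.29) = 0.21855
r_2 = 2.29000 − 0.21855·(2.29000 − 2.06000) / (0.21855 − (-0.11729)) = 2.29000 − (0.05027)/(0.33585) = 2.14033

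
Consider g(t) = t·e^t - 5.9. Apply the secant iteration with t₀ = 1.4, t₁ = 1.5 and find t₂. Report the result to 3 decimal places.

1.421

g(1.4) = -0.22272, g(1.5) = 0.82253
t₂ = 1.50000 − 0.82253·(1.50000 − 1.40000) / (0.82253 − (-0.22272)) = 1.50000 − (0.08225)/(1.04525) = 1.42131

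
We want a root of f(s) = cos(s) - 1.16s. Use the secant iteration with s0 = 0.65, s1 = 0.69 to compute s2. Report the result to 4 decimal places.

f(0.65) = 0.042084, f(0.69) = -0.029154
s2 = 0.690000 − (-0.029154)·(0.690000 − 0.650000) / (-0.029154 − 0.042084) = 0.690000 − (-0.001166)/(-0.071238) = 0.673630

0.6736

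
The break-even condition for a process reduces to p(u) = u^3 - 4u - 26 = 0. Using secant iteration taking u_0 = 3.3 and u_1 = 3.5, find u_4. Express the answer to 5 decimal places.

3.40962

p(3.3) = -3.2630000, p(3.5) = 2.8750000
u_2 = 3.5000000 − 2.8750000·(3.5000000 − 3.3000000) / (2.8750000 − (-3.2630000)) = 3.5000000 − (0.5750000)/(6.1380000) = 3.4063213
p(3.4063213) = -0.1016554
u_3 = 3.4063213 − (-0.1016554)·(3.4063213 − 3.5000000) / (-0.1016554 − 2.8750000) = 3.4063213 − (0.0095229)/(-2.9766554) = 3.4095205
p(3.4095205) = -0.0029861
u_4 = 3.4095205 − (-0.0029861)·(3.4095205 − 3.4063213) / (-0.0029861 − (-0.1016554)) = 3.4095205 − (-0.0000096)/(0.0986693) = 3.4096173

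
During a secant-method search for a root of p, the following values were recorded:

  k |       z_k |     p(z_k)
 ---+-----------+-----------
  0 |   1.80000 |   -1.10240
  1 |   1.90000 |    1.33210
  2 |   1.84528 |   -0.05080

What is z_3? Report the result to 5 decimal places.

z_3 = 1.84528 − (-0.05080)·(1.84528 − 1.90000) / (-0.05080 − 1.33210)
   = 1.84528 − (0.0027798)/(-1.3829000) = 1.8472901

1.84729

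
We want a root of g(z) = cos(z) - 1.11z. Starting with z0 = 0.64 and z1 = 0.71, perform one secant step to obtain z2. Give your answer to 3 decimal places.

g(0.64) = 0.09170, g(0.71) = -0.02974
z2 = 0.71000 − (-0.02974)·(0.71000 − 0.64000) / (-0.02974 − 0.09170) = 0.71000 − (-0.00208)/(-0.12143) = 0.69286

0.693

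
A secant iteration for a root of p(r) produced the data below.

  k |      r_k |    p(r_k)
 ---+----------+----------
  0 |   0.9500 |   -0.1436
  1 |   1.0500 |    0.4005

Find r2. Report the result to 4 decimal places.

0.9764

r2 = 1.0500 − 0.4005·(1.0500 − 0.9500) / (0.4005 − (-0.1436))
   = 1.0500 − (0.040050)/(0.544100) = 0.976392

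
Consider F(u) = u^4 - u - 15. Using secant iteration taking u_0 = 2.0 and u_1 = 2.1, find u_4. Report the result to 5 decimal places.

F(2.0) = -1.0000000, F(2.1) = 2.3481000
u_2 = 2.1000000 − 2.3481000·(2.1000000 − 2.0000000) / (2.3481000 − (-1.0000000)) = 2.1000000 − (0.2348100)/(3.3481000) = 2.0298677
F(2.0298677) = -0.0524779
u_3 = 2.0298677 − (-0.0524779)·(2.0298677 − 2.1000000) / (-0.0524779 − 2.3481000) = 2.0298677 − (0.0036804)/(-2.4005779) = 2.0314008
F(2.0314008) = -0.0026618
u_4 = 2.0314008 − (-0.0026618)·(2.0314008 − 2.0298677) / (-0.0026618 − (-0.0524779)) = 2.0314008 − (-0.0000041)/(0.0498161) = 2.0314827

2.03148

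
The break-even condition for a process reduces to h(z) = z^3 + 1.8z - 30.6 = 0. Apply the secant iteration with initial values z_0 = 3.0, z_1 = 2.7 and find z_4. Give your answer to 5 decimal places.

2.93624

h(3.0) = 1.8000000, h(2.7) = -6.0570000
z_2 = 2.7000000 − (-6.0570000)·(2.7000000 − 3.0000000) / (-6.0570000 − 1.8000000) = 2.7000000 − (1.8171000)/(-7.8570000) = 2.9312715
h(2.9312715) = -0.1371936
z_3 = 2.9312715 − (-0.1371936)·(2.9312715 − 2.7000000) / (-0.1371936 − (-6.0570000)) = 2.9312715 − (-0.0317290)/(5.9198064) = 2.9366313
h(2.9366313) = 0.0108666
z_4 = 2.9366313 − 0.0108666·(2.9366313 − 2.9312715) / (0.0108666 − (-0.1371936)) = 2.9366313 − (0.0000582)/(0.1480602) = 2.9362379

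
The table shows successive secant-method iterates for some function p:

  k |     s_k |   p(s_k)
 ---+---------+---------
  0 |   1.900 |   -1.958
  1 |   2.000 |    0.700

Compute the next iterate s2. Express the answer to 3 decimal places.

1.974

s2 = 2.000 − 0.700·(2.000 − 1.900) / (0.700 − (-1.958))
   = 2.000 − (0.07000)/(2.65800) = 1.97366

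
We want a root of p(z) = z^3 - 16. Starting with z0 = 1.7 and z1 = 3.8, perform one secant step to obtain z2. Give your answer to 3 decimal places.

2.166

p(1.7) = -11.08700, p(3.8) = 38.87200
z2 = 3.80000 − 38.87200·(3.80000 − 1.70000) / (38.87200 − (-11.08700)) = 3.80000 − (81.63120)/(49.95900) = 2.16604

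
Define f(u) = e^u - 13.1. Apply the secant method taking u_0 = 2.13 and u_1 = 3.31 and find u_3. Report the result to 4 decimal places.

2.5227

f(2.13) = -4.685133, f(3.31) = 14.285125
u_2 = 3.310000 − 14.285125·(3.310000 − 2.130000) / (14.285125 − (-4.685133)) = 3.310000 − (16.856448)/(18.970259) = 2.421428
f(2.421428) = -1.838075
u_3 = 2.421428 − (-1.838075)·(2.421428 − 3.310000) / (-1.838075 − 14.285125) = 2.421428 − (1.633262)/(-16.123200) = 2.522727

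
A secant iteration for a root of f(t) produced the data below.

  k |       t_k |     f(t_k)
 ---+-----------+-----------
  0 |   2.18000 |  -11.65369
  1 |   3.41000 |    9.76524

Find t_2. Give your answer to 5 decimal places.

t_2 = 3.41000 − 9.76524·(3.41000 − 2.18000) / (9.76524 − (-11.65369))
   = 3.41000 − (12.0112452)/(21.4189300) = 2.8492229

2.84922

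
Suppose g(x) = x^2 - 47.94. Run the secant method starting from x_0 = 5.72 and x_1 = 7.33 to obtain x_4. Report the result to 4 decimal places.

6.9239

g(5.72) = -15.221600, g(7.33) = 5.788900
x_2 = 7.330000 − 5.788900·(7.330000 − 5.720000) / (5.788900 − (-15.221600)) = 7.330000 − (9.320129)/(21.010500) = 6.886406
g(6.886406) = -0.517411
x_3 = 6.886406 − (-0.517411)·(6.886406 − 7.330000) / (-0.517411 − 5.788900) = 6.886406 − (0.229520)/(-6.306311) = 6.922801
g(6.922801) = -0.014820
x_4 = 6.922801 − (-0.014820)·(6.922801 − 6.886406) / (-0.014820 − (-0.517411)) = 6.922801 − (-0.000539)/(0.502590) = 6.923875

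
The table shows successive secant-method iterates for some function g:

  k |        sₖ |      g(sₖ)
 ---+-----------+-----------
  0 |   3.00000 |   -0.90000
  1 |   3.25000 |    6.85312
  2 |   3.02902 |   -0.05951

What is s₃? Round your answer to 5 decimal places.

3.03092

s₃ = 3.02902 − (-0.05951)·(3.02902 − 3.25000) / (-0.05951 − 6.85312)
   = 3.02902 − (0.0131505)/(-6.9126300) = 3.0309224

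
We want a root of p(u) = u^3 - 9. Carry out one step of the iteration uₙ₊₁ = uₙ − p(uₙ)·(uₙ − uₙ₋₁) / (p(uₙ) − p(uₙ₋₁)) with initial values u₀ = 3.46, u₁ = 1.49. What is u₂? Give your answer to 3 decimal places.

1.784

p(3.46) = 32.42174, p(1.49) = -5.69205
u₂ = 1.49000 − (-5.69205)·(1.49000 − 3.46000) / (-5.69205 − 32.42174) = 1.49000 − (11.21334)/(-38.11379) = 1.78421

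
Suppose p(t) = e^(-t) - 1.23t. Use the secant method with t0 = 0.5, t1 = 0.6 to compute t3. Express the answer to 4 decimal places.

0.4954

p(0.5) = -0.008469, p(0.6) = -0.189188
t2 = 0.600000 − (-0.189188)·(0.600000 − 0.500000) / (-0.189188 − (-0.008469)) = 0.600000 − (-0.018919)/(-0.180719) = 0.495314
p(0.495314) = 0.000144
t3 = 0.495314 − 0.000144·(0.495314 − 0.600000) / (0.000144 − (-0.189188)) = 0.495314 − (-0.000015)/(0.189333) = 0.495393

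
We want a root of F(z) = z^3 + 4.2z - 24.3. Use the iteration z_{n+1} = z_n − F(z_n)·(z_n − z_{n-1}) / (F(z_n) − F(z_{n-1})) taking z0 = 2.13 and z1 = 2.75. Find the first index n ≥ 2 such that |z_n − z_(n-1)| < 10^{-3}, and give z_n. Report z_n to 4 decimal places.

n = 5, z_n = 2.4183

F(2.13) = -5.690403, F(2.75) = 8.046875
z2 = 2.750000 − 8.046875·(0.620000)/(13.737278) = 2.386823;  |Δ| = 0.363177
F(2.386823) = -0.677793
z3 = 2.386823 − (-0.677793)·(-0.363177)/(-8.724668) = 2.415037;  |Δ| = 0.028214
F(2.415037) = -0.071370
z4 = 2.415037 − (-0.071370)·(0.028214)/(0.606422) = 2.418358;  |Δ| = 0.003321
F(2.418358) = 0.000756
z5 = 2.418358 − 0.000756·(0.003321)/(0.072126) = 2.418323;  |Δ| = 0.000035
|z5 − z4| = 0.000035 < 10^{-3}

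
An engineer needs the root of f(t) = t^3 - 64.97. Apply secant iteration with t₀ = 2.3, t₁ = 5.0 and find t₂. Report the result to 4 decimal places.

3.5635

f(2.3) = -52.803000, f(5.0) = 60.030000
t₂ = 5.000000 − 60.030000·(5.000000 − 2.300000) / (60.030000 − (-52.803000)) = 5.000000 − (162.081000)/(112.833000) = 3.563532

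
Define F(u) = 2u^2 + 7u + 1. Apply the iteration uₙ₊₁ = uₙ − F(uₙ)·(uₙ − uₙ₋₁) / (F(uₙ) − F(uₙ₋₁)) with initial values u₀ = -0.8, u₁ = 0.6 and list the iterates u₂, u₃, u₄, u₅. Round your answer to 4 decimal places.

F(-0.8) = -3.320000, F(0.6) = 5.920000
u₂ = 0.600000 − 5.920000·(0.600000 − (-0.800000)) / (5.920000 − (-3.320000)) = 0.600000 − (8.288000)/(9.240000) = -0.296970
F(-0.296970) = -0.902406
u₃ = -0.296970 − (-0.902406)·(-0.296970 − 0.600000) / (-0.902406 − 5.920000) = -0.296970 − (0.809431)/(-6.822406) = -0.178327
F(-0.178327) = -0.184686
u₄ = -0.178327 − (-0.184686)·(-0.178327 − (-0.296970)) / (-0.184686 − (-0.902406)) = -0.178327 − (-0.021912)/(0.717720) = -0.147797
F(-0.147797) = 0.009108
u₅ = -0.147797 − 0.009108·(-0.147797 − (-0.178327)) / (0.009108 − (-0.184686)) = -0.147797 − (0.000278)/(0.193794) = -0.149232

-0.2970, -0.1783, -0.1478, -0.1492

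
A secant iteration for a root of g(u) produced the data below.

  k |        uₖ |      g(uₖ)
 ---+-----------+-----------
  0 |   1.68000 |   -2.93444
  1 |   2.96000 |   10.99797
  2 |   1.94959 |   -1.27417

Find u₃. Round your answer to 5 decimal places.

2.05450

u₃ = 1.94959 − (-1.27417)·(1.94959 − 2.96000) / (-1.27417 − 10.99797)
   = 1.94959 − (1.2874341)/(-12.2721400) = 2.0544971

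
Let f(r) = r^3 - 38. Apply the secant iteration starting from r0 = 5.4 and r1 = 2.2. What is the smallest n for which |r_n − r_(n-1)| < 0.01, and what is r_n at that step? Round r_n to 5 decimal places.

f(5.4) = 119.4640000, f(2.2) = -27.3520000
r2 = 2.2000000 − (-27.3520000)·(-3.2000000)/(-146.8160000) = 2.7961639;  |Δ| = 0.5961639
f(2.7961639) = -16.1381014
r3 = 2.7961639 − (-16.1381014)·(0.5961639)/(11.2138986) = 3.6541129;  |Δ| = 0.8579490
f(3.6541129) = 10.7916945
r4 = 3.6541129 − 10.7916945·(0.8579490)/(26.9297958) = 3.3103033;  |Δ| = 0.3438097
f(3.3103033) = -1.7253395
r5 = 3.3103033 − (-1.7253395)·(-0.3438097)/(-12.5170340) = 3.3576938;  |Δ| = 0.0473905
f(3.3576938) = -0.1449993
r6 = 3.3576938 − (-0.1449993)·(0.0473905)/(1.5803402) = 3.3620420;  |Δ| = 0.0043482
|r6 − r5| = 0.0043482 < 0.01

n = 6, r_n = 3.36204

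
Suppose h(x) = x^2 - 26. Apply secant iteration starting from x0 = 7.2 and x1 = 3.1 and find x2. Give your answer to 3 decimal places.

4.691

h(7.2) = 25.84000, h(3.1) = -16.39000
x2 = 3.10000 − (-16.39000)·(3.10000 − 7.20000) / (-16.39000 − 25.84000) = 3.10000 − (67.19900)/(-42.23000) = 4.69126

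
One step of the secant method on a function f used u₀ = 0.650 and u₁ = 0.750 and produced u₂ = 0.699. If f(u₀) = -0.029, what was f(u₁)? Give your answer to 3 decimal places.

0.030

The secant line through (0.650, -0.029) and (0.750, f(u₁)) crosses zero at u₂ = 0.699.
So (0.650, -0.029), (0.750, f(u₁)), (0.699, 0) are collinear:
f(u₁) = -0.029 · (0.750 − 0.699) / (0.650 − 0.699) = -0.029 · (0.05100)/(-0.04900) = 0.03018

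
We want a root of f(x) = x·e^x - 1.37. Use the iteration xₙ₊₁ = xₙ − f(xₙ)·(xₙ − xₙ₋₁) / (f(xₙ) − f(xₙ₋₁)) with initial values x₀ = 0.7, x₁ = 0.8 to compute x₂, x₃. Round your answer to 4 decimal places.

f(0.7) = 0.039627, f(0.8) = 0.410433
x₂ = 0.800000 − 0.410433·(0.800000 − 0.700000) / (0.410433 − 0.039627) = 0.800000 − (0.041043)/(0.370806) = 0.689313
f(0.689313) = 0.003351
x₃ = 0.689313 − 0.003351·(0.689313 − 0.800000) / (0.003351 − 0.410433) = 0.689313 − (-0.000371)/(-0.407082) = 0.688402

0.6893, 0.6884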